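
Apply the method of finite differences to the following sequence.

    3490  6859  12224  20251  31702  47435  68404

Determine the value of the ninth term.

130346

3369, 5365, 8027, 11451, 15733, 20969
1996, 2662, 3424, 4282, 5236
666, 762, 858, 954
96, 96, 96
Fourth differences constant at 96.
954 + 96 = 1050;  5236 + 1050 = 6286;  20969 + 6286 = 27255;  68404 + 27255 = 95659
1050 + 96 = 1146;  6286 + 1146 = 7432;  27255 + 7432 = 34687;  95659 + 34687 = 130346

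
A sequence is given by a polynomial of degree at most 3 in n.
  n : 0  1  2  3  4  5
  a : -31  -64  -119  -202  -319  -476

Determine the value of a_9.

-1624

First differences: -33  -55  -83  -117  -157
Second differences: -22  -28  -34  -40
Third differences: -6  -6  -6
Third differences constant at -6.
-40 − 6 = -46;  -157 − 46 = -203;  -476 − 203 = -679
-46 − 6 = -52;  -203 − 52 = -255;  -679 − 255 = -934
-52 − 6 = -58;  -255 − 58 = -313;  -934 − 313 = -1247
-58 − 6 = -64;  -313 − 64 = -377;  -1247 − 377 = -1624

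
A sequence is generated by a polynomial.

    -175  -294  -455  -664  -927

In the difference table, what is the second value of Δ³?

-6

D1: -119, -161, -209, -263
D2: -42, -48, -54
D3: -6, -6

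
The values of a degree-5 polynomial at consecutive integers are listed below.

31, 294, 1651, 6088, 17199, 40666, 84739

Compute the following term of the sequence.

160716

263, 1357, 4437, 11111, 23467, 44073
1094, 3080, 6674, 12356, 20606
1986, 3594, 5682, 8250
1608, 2088, 2568
480, 480
Constant fifth difference = 480, so extend:
2568 + 480 = 3048;  8250 + 3048 = 11298;  20606 + 11298 = 31904;  44073 + 31904 = 75977;  84739 + 75977 = 160716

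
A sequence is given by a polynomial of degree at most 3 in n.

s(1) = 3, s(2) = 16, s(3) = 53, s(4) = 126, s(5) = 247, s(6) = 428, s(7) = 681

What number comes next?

Δ: 13 , 37 , 73 , 121 , 181 , 253
Δ²: 24 , 36 , 48 , 60 , 72
Δ³: 12 , 12 , 12 , 12
Constant third difference = 12, so extend:
72 + 12 = 84;  253 + 84 = 337;  681 + 337 = 1018

1018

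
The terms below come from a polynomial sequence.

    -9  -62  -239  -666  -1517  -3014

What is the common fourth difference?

-48

First differences: -53, -177, -427, -851, -1497
Second differences: -124, -250, -424, -646
Third differences: -126, -174, -222
Fourth differences: -48, -48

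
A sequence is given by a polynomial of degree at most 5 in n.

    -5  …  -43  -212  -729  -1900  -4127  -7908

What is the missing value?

-12

Using the last 6 terms:
D1: -169, -517, -1171, -2227, -3781
D2: -348, -654, -1056, -1554
D3: -306, -402, -498
D4: -96, -96
Constant fourth difference = -96.
Extend backward: -306 + 96 = -210;  -348 + 210 = -138;  -169 + 138 = -31;  -43 + 31 = -12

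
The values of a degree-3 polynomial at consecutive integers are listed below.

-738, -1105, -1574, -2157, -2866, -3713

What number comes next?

-4710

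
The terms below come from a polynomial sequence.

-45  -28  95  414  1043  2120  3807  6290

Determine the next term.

D1: 17  123  319  629  1077  1687  2483
D2: 106  196  310  448  610  796
D3: 90  114  138  162  186
D4: 24  24  24  24
The fourth differences are constant (24).
186 + 24 = 210;  796 + 210 = 1006;  2483 + 1006 = 3489;  6290 + 3489 = 9779

9779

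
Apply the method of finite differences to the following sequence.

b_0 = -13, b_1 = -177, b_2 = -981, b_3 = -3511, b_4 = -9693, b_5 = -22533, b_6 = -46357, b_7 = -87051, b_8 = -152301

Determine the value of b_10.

First differences: -164, -804, -2530, -6182, -12840, -23824, -40694, -65250
Second differences: -640, -1726, -3652, -6658, -10984, -16870, -24556
Third differences: -1086, -1926, -3006, -4326, -5886, -7686
Fourth differences: -840, -1080, -1320, -1560, -1800
Fifth differences: -240, -240, -240, -240
The fifth differences are constant (-240).
-1800 − 240 = -2040;  -7686 − 2040 = -9726;  -24556 − 9726 = -34282;  -65250 − 34282 = -99532;  -152301 − 99532 = -251833
-2040 − 240 = -2280;  -9726 − 2280 = -12006;  -34282 − 12006 = -46288;  -99532 − 46288 = -145820;  -251833 − 145820 = -397653

-397653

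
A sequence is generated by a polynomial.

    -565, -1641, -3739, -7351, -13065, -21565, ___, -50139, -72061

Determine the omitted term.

Using the first 6 terms:
First differences: -1076, -2098, -3612, -5714, -8500
Second differences: -1022, -1514, -2102, -2786
Third differences: -492, -588, -684
Fourth differences: -96, -96
Constant fourth difference = -96.
Extend forward: -684 − 96 = -780;  -2786 − 780 = -3566;  -8500 − 3566 = -12066;  -21565 − 12066 = -33631

-33631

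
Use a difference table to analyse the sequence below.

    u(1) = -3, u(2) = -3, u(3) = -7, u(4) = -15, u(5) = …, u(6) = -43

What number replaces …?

Using the first 4 terms:
First differences: 0, -4, -8
Second differences: -4, -4
Constant second difference = -4.
Extend forward: -8 − 4 = -12;  -15 − 12 = -27

-27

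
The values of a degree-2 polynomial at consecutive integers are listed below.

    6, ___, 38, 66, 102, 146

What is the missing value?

18

Using the last 4 terms:
First differences: 28, 36, 44
Second differences: 8, 8
Constant second difference = 8.
Extend backward: 28 − 8 = 20;  38 − 20 = 18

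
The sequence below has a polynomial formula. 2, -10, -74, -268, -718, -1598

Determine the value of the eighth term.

-5584

First differences: -12, -64, -194, -450, -880
Second differences: -52, -130, -256, -430
Third differences: -78, -126, -174
Fourth differences: -48, -48
Fourth differences constant at -48.
-174 − 48 = -222;  -430 − 222 = -652;  -880 − 652 = -1532;  -1598 − 1532 = -3130
-222 − 48 = -270;  -652 − 270 = -922;  -1532 − 922 = -2454;  -3130 − 2454 = -5584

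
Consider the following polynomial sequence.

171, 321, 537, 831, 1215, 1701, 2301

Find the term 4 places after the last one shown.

D1: 150, 216, 294, 384, 486, 600
D2: 66, 78, 90, 102, 114
D3: 12, 12, 12, 12
Constant third difference = 12, so extend:
114 + 12 = 126;  600 + 126 = 726;  2301 + 726 = 3027
126 + 12 = 138;  726 + 138 = 864;  3027 + 864 = 3891
138 + 12 = 150;  864 + 150 = 1014;  3891 + 1014 = 4905
150 + 12 = 162;  1014 + 162 = 1176;  4905 + 1176 = 6081

6081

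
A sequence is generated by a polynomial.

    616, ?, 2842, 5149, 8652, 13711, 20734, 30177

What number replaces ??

1419

Using the last 6 terms:
2307  3503  5059  7023  9443
1196  1556  1964  2420
360  408  456
48  48
Constant fourth difference = 48.
Extend backward: 360 − 48 = 312;  1196 − 312 = 884;  2307 − 884 = 1423;  2842 − 1423 = 1419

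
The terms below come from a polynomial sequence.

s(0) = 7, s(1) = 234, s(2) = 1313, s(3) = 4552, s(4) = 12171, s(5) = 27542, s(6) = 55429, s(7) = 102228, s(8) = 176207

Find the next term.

287746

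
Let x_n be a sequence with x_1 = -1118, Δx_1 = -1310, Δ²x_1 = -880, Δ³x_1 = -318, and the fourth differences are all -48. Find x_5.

Build the table forward from the leading diagonal:
Fourth differences: -48  -48  -48  -48  -48
Third differences: -318  -366  -414  -462  -510
Second differences: -880  -1198  -1564  -1978  -2440
First differences: -1310  -2190  -3388  -4952  -6930
x: -1118  -2428  -4618  -8006  -12958

-12958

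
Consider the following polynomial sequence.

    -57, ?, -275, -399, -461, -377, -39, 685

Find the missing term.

Using the last 6 terms:
D1: -124, -62, 84, 338, 724
D2: 62, 146, 254, 386
D3: 84, 108, 132
D4: 24, 24
Constant fourth difference = 24.
Extend backward: 84 − 24 = 60;  62 − 60 = 2;  -124 − 2 = -126;  -275 + 126 = -149

-149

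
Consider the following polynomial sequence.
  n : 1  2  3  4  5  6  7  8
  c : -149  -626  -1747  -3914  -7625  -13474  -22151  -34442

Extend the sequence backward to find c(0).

First differences: -477  -1121  -2167  -3711  -5849  -8677  -12291
Second differences: -644  -1046  -1544  -2138  -2828  -3614
Third differences: -402  -498  -594  -690  -786
Fourth differences: -96  -96  -96  -96
The fourth differences are constant at -96.
Work back: -402 + 96 = -306;  -644 + 306 = -338;  -477 + 338 = -139;  -149 + 139 = -10

-10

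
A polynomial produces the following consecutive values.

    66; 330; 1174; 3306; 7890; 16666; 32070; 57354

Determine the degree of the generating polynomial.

5

Δ: 264, 844, 2132, 4584, 8776, 15404, 25284
Δ²: 580, 1288, 2452, 4192, 6628, 9880
Δ³: 708, 1164, 1740, 2436, 3252
Δ⁴: 456, 576, 696, 816
Δ⁵: 120, 120, 120
The fifth differences are constant, so the polynomial has degree 5.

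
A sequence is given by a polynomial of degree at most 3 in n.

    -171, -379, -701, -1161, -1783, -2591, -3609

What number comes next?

-4861

First differences: -208, -322, -460, -622, -808, -1018
Second differences: -114, -138, -162, -186, -210
Third differences: -24, -24, -24, -24
Third differences constant at -24.
-210 − 24 = -234;  -1018 − 234 = -1252;  -3609 − 1252 = -4861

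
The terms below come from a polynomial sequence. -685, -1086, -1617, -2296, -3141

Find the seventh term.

First differences: -401, -531, -679, -845
Second differences: -130, -148, -166
Third differences: -18, -18
Third differences constant at -18.
-166 − 18 = -184;  -845 − 184 = -1029;  -3141 − 1029 = -4170
-184 − 18 = -202;  -1029 − 202 = -1231;  -4170 − 1231 = -5401

-5401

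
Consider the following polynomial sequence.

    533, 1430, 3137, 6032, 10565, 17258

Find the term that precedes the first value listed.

140

First differences: 897  1707  2895  4533  6693
Second differences: 810  1188  1638  2160
Third differences: 378  450  522
Fourth differences: 72  72
The fourth differences are constant at 72.
Work back: 378 − 72 = 306;  810 − 306 = 504;  897 − 504 = 393;  533 − 393 = 140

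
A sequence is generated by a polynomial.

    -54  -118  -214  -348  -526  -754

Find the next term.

-1038

D1: -64, -96, -134, -178, -228
D2: -32, -38, -44, -50
D3: -6, -6, -6
The third differences are constant (-6).
-50 − 6 = -56;  -228 − 56 = -284;  -754 − 284 = -1038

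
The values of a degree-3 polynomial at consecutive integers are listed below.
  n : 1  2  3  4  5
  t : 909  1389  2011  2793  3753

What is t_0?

553

D1: 480, 622, 782, 960
D2: 142, 160, 178
D3: 18, 18
The third differences are constant at 18.
Work back: 142 − 18 = 124;  480 − 124 = 356;  909 − 356 = 553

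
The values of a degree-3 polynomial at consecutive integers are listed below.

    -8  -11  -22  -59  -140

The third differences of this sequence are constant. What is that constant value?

First differences: -3, -11, -37, -81
Second differences: -8, -26, -44
Third differences: -18, -18

-18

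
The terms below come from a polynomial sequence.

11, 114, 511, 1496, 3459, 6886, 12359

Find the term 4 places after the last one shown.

D1: 103, 397, 985, 1963, 3427, 5473
D2: 294, 588, 978, 1464, 2046
D3: 294, 390, 486, 582
D4: 96, 96, 96
Fourth differences constant at 96.
582 + 96 = 678;  2046 + 678 = 2724;  5473 + 2724 = 8197;  12359 + 8197 = 20556
678 + 96 = 774;  2724 + 774 = 3498;  8197 + 3498 = 11695;  20556 + 11695 = 32251
774 + 96 = 870;  3498 + 870 = 4368;  11695 + 4368 = 16063;  32251 + 16063 = 48314
870 + 96 = 966;  4368 + 966 = 5334;  16063 + 5334 = 21397;  48314 + 21397 = 69711

69711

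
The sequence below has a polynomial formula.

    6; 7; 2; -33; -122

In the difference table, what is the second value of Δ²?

D1: 1, -5, -35, -89
D2: -6, -30, -54
D3: -24, -24

-30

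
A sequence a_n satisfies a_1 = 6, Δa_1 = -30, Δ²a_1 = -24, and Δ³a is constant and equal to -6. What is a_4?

-162

Build the table forward from the leading diagonal:
Third differences: -6  -6  -6  -6
Second differences: -24  -30  -36  -42
First differences: -30  -54  -84  -120
a: 6  -24  -78  -162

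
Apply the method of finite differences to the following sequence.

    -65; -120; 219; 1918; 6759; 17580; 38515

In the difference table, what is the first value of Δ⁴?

816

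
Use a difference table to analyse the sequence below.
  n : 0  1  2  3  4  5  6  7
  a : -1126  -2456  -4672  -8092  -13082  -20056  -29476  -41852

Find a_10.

D1: -1330, -2216, -3420, -4990, -6974, -9420, -12376
D2: -886, -1204, -1570, -1984, -2446, -2956
D3: -318, -366, -414, -462, -510
D4: -48, -48, -48, -48
Fourth differences constant at -48.
-510 − 48 = -558;  -2956 − 558 = -3514;  -12376 − 3514 = -15890;  -41852 − 15890 = -57742
-558 − 48 = -606;  -3514 − 606 = -4120;  -15890 − 4120 = -20010;  -57742 − 20010 = -77752
-606 − 48 = -654;  -4120 − 654 = -4774;  -20010 − 4774 = -24784;  -77752 − 24784 = -102536

-102536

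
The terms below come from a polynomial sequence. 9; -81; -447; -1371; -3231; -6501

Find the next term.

-11751

Δ: -90 , -366 , -924 , -1860 , -3270
Δ²: -276 , -558 , -936 , -1410
Δ³: -282 , -378 , -474
Δ⁴: -96 , -96
Fourth differences constant at -96.
-474 − 96 = -570;  -1410 − 570 = -1980;  -3270 − 1980 = -5250;  -6501 − 5250 = -11751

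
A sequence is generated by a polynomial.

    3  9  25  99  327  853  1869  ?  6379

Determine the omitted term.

Using the first 7 terms:
D1: 6  16  74  228  526  1016
D2: 10  58  154  298  490
D3: 48  96  144  192
D4: 48  48  48
Constant fourth difference = 48.
Extend forward: 192 + 48 = 240;  490 + 240 = 730;  1016 + 730 = 1746;  1869 + 1746 = 3615

3615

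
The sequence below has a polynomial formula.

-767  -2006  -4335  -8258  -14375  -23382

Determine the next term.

-36071

D1: -1239, -2329, -3923, -6117, -9007
D2: -1090, -1594, -2194, -2890
D3: -504, -600, -696
D4: -96, -96
The fourth differences are constant (-96).
-696 − 96 = -792;  -2890 − 792 = -3682;  -9007 − 3682 = -12689;  -23382 − 12689 = -36071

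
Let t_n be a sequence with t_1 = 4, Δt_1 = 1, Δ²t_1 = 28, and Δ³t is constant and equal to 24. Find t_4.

Build the table forward from the leading diagonal:
D3: 24, 24, 24, 24
D2: 28, 52, 76, 100
D1: 1, 29, 81, 157
t: 4, 5, 34, 115

115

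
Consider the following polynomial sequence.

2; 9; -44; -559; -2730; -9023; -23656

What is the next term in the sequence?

7 , -53 , -515 , -2171 , -6293 , -14633
-60 , -462 , -1656 , -4122 , -8340
-402 , -1194 , -2466 , -4218
-792 , -1272 , -1752
-480 , -480
The fifth differences are constant (-480).
-1752 − 480 = -2232;  -4218 − 2232 = -6450;  -8340 − 6450 = -14790;  -14633 − 14790 = -29423;  -23656 − 29423 = -53079

-53079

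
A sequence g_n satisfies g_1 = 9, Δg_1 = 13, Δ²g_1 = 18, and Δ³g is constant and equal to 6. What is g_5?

Build the table forward from the leading diagonal:
Third differences: 6  6  6  6  6
Second differences: 18  24  30  36  42
First differences: 13  31  55  85  121
g: 9  22  53  108  193

193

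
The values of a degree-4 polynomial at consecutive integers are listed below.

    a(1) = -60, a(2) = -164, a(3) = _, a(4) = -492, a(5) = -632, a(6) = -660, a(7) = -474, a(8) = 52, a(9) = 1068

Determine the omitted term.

-318

Using the last 6 terms:
Δ: -140, -28, 186, 526, 1016
Δ²: 112, 214, 340, 490
Δ³: 102, 126, 150
Δ⁴: 24, 24
Constant fourth difference = 24.
Extend backward: 102 − 24 = 78;  112 − 78 = 34;  -140 − 34 = -174;  -492 + 174 = -318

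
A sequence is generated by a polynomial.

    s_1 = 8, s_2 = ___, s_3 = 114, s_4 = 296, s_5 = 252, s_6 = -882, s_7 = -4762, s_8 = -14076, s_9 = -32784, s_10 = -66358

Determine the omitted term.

18

Using the last 8 terms:
182, -44, -1134, -3880, -9314, -18708, -33574
-226, -1090, -2746, -5434, -9394, -14866
-864, -1656, -2688, -3960, -5472
-792, -1032, -1272, -1512
-240, -240, -240
Constant fifth difference = -240.
Extend backward: -792 + 240 = -552;  -864 + 552 = -312;  -226 + 312 = 86;  182 − 86 = 96;  114 − 96 = 18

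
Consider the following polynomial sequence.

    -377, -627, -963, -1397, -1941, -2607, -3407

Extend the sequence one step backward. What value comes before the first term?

-201

First differences: -250  -336  -434  -544  -666  -800
Second differences: -86  -98  -110  -122  -134
Third differences: -12  -12  -12  -12
The third differences are constant at -12.
Work back: -86 + 12 = -74;  -250 + 74 = -176;  -377 + 176 = -201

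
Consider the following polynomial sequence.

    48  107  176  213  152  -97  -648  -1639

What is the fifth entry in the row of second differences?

-302

D1: 59, 69, 37, -61, -249, -551, -991
D2: 10, -32, -98, -188, -302, -440
D3: -42, -66, -90, -114, -138
D4: -24, -24, -24, -24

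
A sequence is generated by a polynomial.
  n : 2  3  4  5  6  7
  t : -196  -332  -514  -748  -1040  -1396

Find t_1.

-100

-136, -182, -234, -292, -356
-46, -52, -58, -64
-6, -6, -6
The third differences are constant at -6.
Work back: -46 + 6 = -40;  -136 + 40 = -96;  -196 + 96 = -100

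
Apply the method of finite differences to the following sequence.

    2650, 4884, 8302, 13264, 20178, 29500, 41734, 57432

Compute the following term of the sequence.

2234 , 3418 , 4962 , 6914 , 9322 , 12234 , 15698
1184 , 1544 , 1952 , 2408 , 2912 , 3464
360 , 408 , 456 , 504 , 552
48 , 48 , 48 , 48
The fourth differences are constant (48).
552 + 48 = 600;  3464 + 600 = 4064;  15698 + 4064 = 19762;  57432 + 19762 = 77194

77194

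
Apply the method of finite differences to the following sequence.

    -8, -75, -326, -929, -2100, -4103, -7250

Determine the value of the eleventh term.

Δ: -67 , -251 , -603 , -1171 , -2003 , -3147
Δ²: -184 , -352 , -568 , -832 , -1144
Δ³: -168 , -216 , -264 , -312
Δ⁴: -48 , -48 , -48
Fourth differences constant at -48.
-312 − 48 = -360;  -1144 − 360 = -1504;  -3147 − 1504 = -4651;  -7250 − 4651 = -11901
-360 − 48 = -408;  -1504 − 408 = -1912;  -4651 − 1912 = -6563;  -11901 − 6563 = -18464
-408 − 48 = -456;  -1912 − 456 = -2368;  -6563 − 2368 = -8931;  -18464 − 8931 = -27395
-456 − 48 = -504;  -2368 − 504 = -2872;  -8931 − 2872 = -11803;  -27395 − 11803 = -39198

-39198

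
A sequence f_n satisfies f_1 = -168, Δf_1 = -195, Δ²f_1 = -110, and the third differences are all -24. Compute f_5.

Build the table forward from the leading diagonal:
Δ³: -24, -24, -24, -24, -24
Δ²: -110, -134, -158, -182, -206
Δ: -195, -305, -439, -597, -779
f: -168, -363, -668, -1107, -1704

-1704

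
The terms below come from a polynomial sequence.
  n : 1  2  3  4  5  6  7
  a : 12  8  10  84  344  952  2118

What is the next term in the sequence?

4100

First differences: -4, 2, 74, 260, 608, 1166
Second differences: 6, 72, 186, 348, 558
Third differences: 66, 114, 162, 210
Fourth differences: 48, 48, 48
Fourth differences constant at 48.
210 + 48 = 258;  558 + 258 = 816;  1166 + 816 = 1982;  2118 + 1982 = 4100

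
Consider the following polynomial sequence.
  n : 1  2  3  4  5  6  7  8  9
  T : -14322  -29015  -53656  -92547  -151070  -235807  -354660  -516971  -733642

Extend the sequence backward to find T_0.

First differences: -14693, -24641, -38891, -58523, -84737, -118853, -162311, -216671
Second differences: -9948, -14250, -19632, -26214, -34116, -43458, -54360
Third differences: -4302, -5382, -6582, -7902, -9342, -10902
Fourth differences: -1080, -1200, -1320, -1440, -1560
Fifth differences: -120, -120, -120, -120
The fifth differences are constant at -120.
Work back: -1080 + 120 = -960;  -4302 + 960 = -3342;  -9948 + 3342 = -6606;  -14693 + 6606 = -8087;  -14322 + 8087 = -6235

-6235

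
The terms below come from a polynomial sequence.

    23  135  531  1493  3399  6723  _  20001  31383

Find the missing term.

12035

Using the first 6 terms:
D1: 112  396  962  1906  3324
D2: 284  566  944  1418
D3: 282  378  474
D4: 96  96
Constant fourth difference = 96.
Extend forward: 474 + 96 = 570;  1418 + 570 = 1988;  3324 + 1988 = 5312;  6723 + 5312 = 12035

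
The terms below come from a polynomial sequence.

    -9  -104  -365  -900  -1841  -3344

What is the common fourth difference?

-24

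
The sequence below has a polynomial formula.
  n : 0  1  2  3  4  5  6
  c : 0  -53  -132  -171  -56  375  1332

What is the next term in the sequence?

D1: -53, -79, -39, 115, 431, 957
D2: -26, 40, 154, 316, 526
D3: 66, 114, 162, 210
D4: 48, 48, 48
The fourth differences are constant (48).
210 + 48 = 258;  526 + 258 = 784;  957 + 784 = 1741;  1332 + 1741 = 3073

3073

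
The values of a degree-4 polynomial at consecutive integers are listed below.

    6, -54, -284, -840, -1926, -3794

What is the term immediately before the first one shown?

4

Δ: -60, -230, -556, -1086, -1868
Δ²: -170, -326, -530, -782
Δ³: -156, -204, -252
Δ⁴: -48, -48
The fourth differences are constant at -48.
Work back: -156 + 48 = -108;  -170 + 108 = -62;  -60 + 62 = 2;  6 − 2 = 4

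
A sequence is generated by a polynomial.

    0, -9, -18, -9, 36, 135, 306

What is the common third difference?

18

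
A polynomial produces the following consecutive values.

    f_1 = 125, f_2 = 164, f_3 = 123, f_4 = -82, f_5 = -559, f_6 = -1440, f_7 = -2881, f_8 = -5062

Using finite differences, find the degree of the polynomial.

4

Δ: 39, -41, -205, -477, -881, -1441, -2181
Δ²: -80, -164, -272, -404, -560, -740
Δ³: -84, -108, -132, -156, -180
Δ⁴: -24, -24, -24, -24
The fourth differences are constant, so the polynomial has degree 4.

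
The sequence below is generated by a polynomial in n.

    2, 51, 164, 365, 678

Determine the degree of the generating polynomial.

3

Δ: 49, 113, 201, 313
Δ²: 64, 88, 112
Δ³: 24, 24
The third differences are constant, so the polynomial has degree 3.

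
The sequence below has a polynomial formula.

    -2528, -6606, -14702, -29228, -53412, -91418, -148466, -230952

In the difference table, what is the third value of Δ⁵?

Δ: -4078, -8096, -14526, -24184, -38006, -57048, -82486
Δ²: -4018, -6430, -9658, -13822, -19042, -25438
Δ³: -2412, -3228, -4164, -5220, -6396
Δ⁴: -816, -936, -1056, -1176
Δ⁵: -120, -120, -120

-120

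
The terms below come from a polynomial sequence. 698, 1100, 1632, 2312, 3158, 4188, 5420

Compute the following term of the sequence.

D1: 402 , 532 , 680 , 846 , 1030 , 1232
D2: 130 , 148 , 166 , 184 , 202
D3: 18 , 18 , 18 , 18
Constant third difference = 18, so extend:
202 + 18 = 220;  1232 + 220 = 1452;  5420 + 1452 = 6872

6872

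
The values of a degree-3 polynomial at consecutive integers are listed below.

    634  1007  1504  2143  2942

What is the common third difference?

18

First differences: 373, 497, 639, 799
Second differences: 124, 142, 160
Third differences: 18, 18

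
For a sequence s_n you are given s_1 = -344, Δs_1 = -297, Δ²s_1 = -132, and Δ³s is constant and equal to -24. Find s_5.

Build the table forward from the leading diagonal:
Third differences: -24, -24, -24, -24, -24
Second differences: -132, -156, -180, -204, -228
First differences: -297, -429, -585, -765, -969
s: -344, -641, -1070, -1655, -2420

-2420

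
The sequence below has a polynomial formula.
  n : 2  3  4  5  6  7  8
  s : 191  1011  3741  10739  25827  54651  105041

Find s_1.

D1: 820, 2730, 6998, 15088, 28824, 50390
D2: 1910, 4268, 8090, 13736, 21566
D3: 2358, 3822, 5646, 7830
D4: 1464, 1824, 2184
D5: 360, 360
The fifth differences are constant at 360.
Work back: 1464 − 360 = 1104;  2358 − 1104 = 1254;  1910 − 1254 = 656;  820 − 656 = 164;  191 − 164 = 27

27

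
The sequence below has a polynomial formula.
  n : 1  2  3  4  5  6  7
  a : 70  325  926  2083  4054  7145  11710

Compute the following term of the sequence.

18151

255, 601, 1157, 1971, 3091, 4565
346, 556, 814, 1120, 1474
210, 258, 306, 354
48, 48, 48
The fourth differences are constant (48).
354 + 48 = 402;  1474 + 402 = 1876;  4565 + 1876 = 6441;  11710 + 6441 = 18151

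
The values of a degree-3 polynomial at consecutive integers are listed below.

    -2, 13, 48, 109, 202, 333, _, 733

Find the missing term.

508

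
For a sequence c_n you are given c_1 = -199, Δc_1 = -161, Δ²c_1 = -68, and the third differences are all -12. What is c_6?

Build the table forward from the leading diagonal:
D3: -12  -12  -12  -12  -12  -12
D2: -68  -80  -92  -104  -116  -128
D1: -161  -229  -309  -401  -505  -621
c: -199  -360  -589  -898  -1299  -1804

-1804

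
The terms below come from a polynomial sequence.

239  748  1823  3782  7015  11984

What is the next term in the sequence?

First differences: 509, 1075, 1959, 3233, 4969
Second differences: 566, 884, 1274, 1736
Third differences: 318, 390, 462
Fourth differences: 72, 72
Fourth differences constant at 72.
462 + 72 = 534;  1736 + 534 = 2270;  4969 + 2270 = 7239;  11984 + 7239 = 19223

19223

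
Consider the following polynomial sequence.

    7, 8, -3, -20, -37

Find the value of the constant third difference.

6

First differences: 1, -11, -17, -17
Second differences: -12, -6, 0
Third differences: 6, 6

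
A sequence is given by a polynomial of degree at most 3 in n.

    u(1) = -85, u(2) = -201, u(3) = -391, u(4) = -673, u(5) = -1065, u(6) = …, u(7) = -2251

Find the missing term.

-1585

Using the first 5 terms:
-116  -190  -282  -392
-74  -92  -110
-18  -18
Constant third difference = -18.
Extend forward: -110 − 18 = -128;  -392 − 128 = -520;  -1065 − 520 = -1585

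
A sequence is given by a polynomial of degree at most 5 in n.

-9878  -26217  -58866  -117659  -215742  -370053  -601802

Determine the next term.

-936951

First differences: -16339  -32649  -58793  -98083  -154311  -231749
Second differences: -16310  -26144  -39290  -56228  -77438
Third differences: -9834  -13146  -16938  -21210
Fourth differences: -3312  -3792  -4272
Fifth differences: -480  -480
Constant fifth difference = -480, so extend:
-4272 − 480 = -4752;  -21210 − 4752 = -25962;  -77438 − 25962 = -103400;  -231749 − 103400 = -335149;  -601802 − 335149 = -936951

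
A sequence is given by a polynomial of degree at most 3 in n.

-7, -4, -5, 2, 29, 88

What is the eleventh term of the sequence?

Δ: 3, -1, 7, 27, 59
Δ²: -4, 8, 20, 32
Δ³: 12, 12, 12
Third differences constant at 12.
32 + 12 = 44;  59 + 44 = 103;  88 + 103 = 191
44 + 12 = 56;  103 + 56 = 159;  191 + 159 = 350
56 + 12 = 68;  159 + 68 = 227;  350 + 227 = 577
68 + 12 = 80;  227 + 80 = 307;  577 + 307 = 884
80 + 12 = 92;  307 + 92 = 399;  884 + 399 = 1283

1283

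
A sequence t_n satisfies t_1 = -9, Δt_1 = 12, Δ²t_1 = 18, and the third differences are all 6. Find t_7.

453

Build the table forward from the leading diagonal:
Δ³: 6, 6, 6, 6, 6, 6, 6
Δ²: 18, 24, 30, 36, 42, 48, 54
Δ: 12, 30, 54, 84, 120, 162, 210
t: -9, 3, 33, 87, 171, 291, 453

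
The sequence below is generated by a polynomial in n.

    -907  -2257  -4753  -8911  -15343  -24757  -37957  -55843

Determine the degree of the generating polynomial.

4

D1: -1350, -2496, -4158, -6432, -9414, -13200, -17886
D2: -1146, -1662, -2274, -2982, -3786, -4686
D3: -516, -612, -708, -804, -900
D4: -96, -96, -96, -96
The fourth differences are constant, so the polynomial has degree 4.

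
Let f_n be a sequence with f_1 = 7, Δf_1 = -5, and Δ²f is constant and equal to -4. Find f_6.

-58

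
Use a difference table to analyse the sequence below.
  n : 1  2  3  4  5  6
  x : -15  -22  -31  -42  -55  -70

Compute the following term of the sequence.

-87

D1: -7, -9, -11, -13, -15
D2: -2, -2, -2, -2
Second differences constant at -2.
-15 − 2 = -17;  -70 − 17 = -87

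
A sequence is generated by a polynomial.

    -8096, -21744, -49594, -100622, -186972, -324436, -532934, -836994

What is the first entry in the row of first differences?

-13648

Δ: -13648, -27850, -51028, -86350, -137464, -208498, -304060
Δ²: -14202, -23178, -35322, -51114, -71034, -95562
Δ³: -8976, -12144, -15792, -19920, -24528
Δ⁴: -3168, -3648, -4128, -4608
Δ⁵: -480, -480, -480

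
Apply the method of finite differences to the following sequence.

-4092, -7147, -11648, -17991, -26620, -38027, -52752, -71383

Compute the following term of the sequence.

Δ: -3055, -4501, -6343, -8629, -11407, -14725, -18631
Δ²: -1446, -1842, -2286, -2778, -3318, -3906
Δ³: -396, -444, -492, -540, -588
Δ⁴: -48, -48, -48, -48
The fourth differences are constant (-48).
-588 − 48 = -636;  -3906 − 636 = -4542;  -18631 − 4542 = -23173;  -71383 − 23173 = -94556

-94556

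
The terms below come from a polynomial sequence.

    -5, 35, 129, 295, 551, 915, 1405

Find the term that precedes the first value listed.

First differences: 40  94  166  256  364  490
Second differences: 54  72  90  108  126
Third differences: 18  18  18  18
The third differences are constant at 18.
Work back: 54 − 18 = 36;  40 − 36 = 4;  -5 − 4 = -9

-9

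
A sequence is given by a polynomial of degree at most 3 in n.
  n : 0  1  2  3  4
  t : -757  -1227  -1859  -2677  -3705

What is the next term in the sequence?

-4967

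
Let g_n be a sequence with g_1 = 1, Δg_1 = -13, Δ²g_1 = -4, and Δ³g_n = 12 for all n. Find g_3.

Build the table forward from the leading diagonal:
Third differences: 12  12  12
Second differences: -4  8  20
First differences: -13  -17  -9
g: 1  -12  -29

-29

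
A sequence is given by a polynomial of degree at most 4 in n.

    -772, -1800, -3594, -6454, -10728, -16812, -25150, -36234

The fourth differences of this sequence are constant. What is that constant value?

-48

D1: -1028, -1794, -2860, -4274, -6084, -8338, -11084
D2: -766, -1066, -1414, -1810, -2254, -2746
D3: -300, -348, -396, -444, -492
D4: -48, -48, -48, -48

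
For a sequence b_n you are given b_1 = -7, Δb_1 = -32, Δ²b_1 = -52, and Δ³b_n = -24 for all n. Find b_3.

Build the table forward from the leading diagonal:
Δ³: -24, -24, -24
Δ²: -52, -76, -100
Δ: -32, -84, -160
b: -7, -39, -123

-123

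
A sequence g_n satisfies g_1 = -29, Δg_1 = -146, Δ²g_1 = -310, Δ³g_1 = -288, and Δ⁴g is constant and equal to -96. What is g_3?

Build the table forward from the leading diagonal:
Δ⁴: -96  -96  -96
Δ³: -288  -384  -480
Δ²: -310  -598  -982
Δ: -146  -456  -1054
g: -29  -175  -631

-631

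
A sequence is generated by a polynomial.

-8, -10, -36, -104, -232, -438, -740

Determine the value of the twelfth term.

D1: -2  -26  -68  -128  -206  -302
D2: -24  -42  -60  -78  -96
D3: -18  -18  -18  -18
The third differences are constant (-18).
-96 − 18 = -114;  -302 − 114 = -416;  -740 − 416 = -1156
-114 − 18 = -132;  -416 − 132 = -548;  -1156 − 548 = -1704
-132 − 18 = -150;  -548 − 150 = -698;  -1704 − 698 = -2402
-150 − 18 = -168;  -698 − 168 = -866;  -2402 − 866 = -3268
-168 − 18 = -186;  -866 − 186 = -1052;  -3268 − 1052 = -4320

-4320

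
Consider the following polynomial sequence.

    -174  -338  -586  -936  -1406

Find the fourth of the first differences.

D1: -164, -248, -350, -470
D2: -84, -102, -120
D3: -18, -18

-470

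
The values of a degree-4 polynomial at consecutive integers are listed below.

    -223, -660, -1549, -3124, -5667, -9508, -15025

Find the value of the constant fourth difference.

-48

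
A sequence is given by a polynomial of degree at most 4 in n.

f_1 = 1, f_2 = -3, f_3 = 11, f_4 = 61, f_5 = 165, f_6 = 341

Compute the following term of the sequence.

607

Δ: -4, 14, 50, 104, 176
Δ²: 18, 36, 54, 72
Δ³: 18, 18, 18
Third differences constant at 18.
72 + 18 = 90;  176 + 90 = 266;  341 + 266 = 607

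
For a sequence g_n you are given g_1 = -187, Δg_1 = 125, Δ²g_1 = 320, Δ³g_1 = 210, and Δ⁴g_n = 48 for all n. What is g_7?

Build the table forward from the leading diagonal:
Fourth differences: 48, 48, 48, 48, 48, 48, 48
Third differences: 210, 258, 306, 354, 402, 450, 498
Second differences: 320, 530, 788, 1094, 1448, 1850, 2300
First differences: 125, 445, 975, 1763, 2857, 4305, 6155
g: -187, -62, 383, 1358, 3121, 5978, 10283

10283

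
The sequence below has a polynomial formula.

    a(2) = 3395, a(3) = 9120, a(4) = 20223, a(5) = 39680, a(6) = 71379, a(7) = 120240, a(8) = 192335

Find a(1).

5725  11103  19457  31699  48861  72095
5378  8354  12242  17162  23234
2976  3888  4920  6072
912  1032  1152
120  120
The fifth differences are constant at 120.
Work back: 912 − 120 = 792;  2976 − 792 = 2184;  5378 − 2184 = 3194;  5725 − 3194 = 2531;  3395 − 2531 = 864

864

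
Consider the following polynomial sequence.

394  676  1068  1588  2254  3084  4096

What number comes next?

282  392  520  666  830  1012
110  128  146  164  182
18  18  18  18
The third differences are constant (18).
182 + 18 = 200;  1012 + 200 = 1212;  4096 + 1212 = 5308

5308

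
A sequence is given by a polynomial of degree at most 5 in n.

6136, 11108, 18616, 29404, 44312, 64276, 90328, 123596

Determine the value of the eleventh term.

279416

First differences: 4972 , 7508 , 10788 , 14908 , 19964 , 26052 , 33268
Second differences: 2536 , 3280 , 4120 , 5056 , 6088 , 7216
Third differences: 744 , 840 , 936 , 1032 , 1128
Fourth differences: 96 , 96 , 96 , 96
The fourth differences are constant (96).
1128 + 96 = 1224;  7216 + 1224 = 8440;  33268 + 8440 = 41708;  123596 + 41708 = 165304
1224 + 96 = 1320;  8440 + 1320 = 9760;  41708 + 9760 = 51468;  165304 + 51468 = 216772
1320 + 96 = 1416;  9760 + 1416 = 11176;  51468 + 11176 = 62644;  216772 + 62644 = 279416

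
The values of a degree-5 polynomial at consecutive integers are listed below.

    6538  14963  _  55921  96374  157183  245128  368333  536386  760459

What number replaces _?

30268

Using the last 7 terms:
40453, 60809, 87945, 123205, 168053, 224073
20356, 27136, 35260, 44848, 56020
6780, 8124, 9588, 11172
1344, 1464, 1584
120, 120
Constant fifth difference = 120.
Extend backward: 1344 − 120 = 1224;  6780 − 1224 = 5556;  20356 − 5556 = 14800;  40453 − 14800 = 25653;  55921 − 25653 = 30268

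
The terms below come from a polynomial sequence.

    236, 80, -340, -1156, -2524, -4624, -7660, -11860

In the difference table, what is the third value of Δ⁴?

D1: -156, -420, -816, -1368, -2100, -3036, -4200
D2: -264, -396, -552, -732, -936, -1164
D3: -132, -156, -180, -204, -228
D4: -24, -24, -24, -24

-24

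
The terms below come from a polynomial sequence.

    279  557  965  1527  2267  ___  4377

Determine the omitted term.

Using the first 5 terms:
Δ: 278, 408, 562, 740
Δ²: 130, 154, 178
Δ³: 24, 24
Constant third difference = 24.
Extend forward: 178 + 24 = 202;  740 + 202 = 942;  2267 + 942 = 3209

3209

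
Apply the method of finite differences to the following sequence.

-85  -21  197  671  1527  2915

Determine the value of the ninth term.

64, 218, 474, 856, 1388
154, 256, 382, 532
102, 126, 150
24, 24
Constant fourth difference = 24, so extend:
150 + 24 = 174;  532 + 174 = 706;  1388 + 706 = 2094;  2915 + 2094 = 5009
174 + 24 = 198;  706 + 198 = 904;  2094 + 904 = 2998;  5009 + 2998 = 8007
198 + 24 = 222;  904 + 222 = 1126;  2998 + 1126 = 4124;  8007 + 4124 = 12131

12131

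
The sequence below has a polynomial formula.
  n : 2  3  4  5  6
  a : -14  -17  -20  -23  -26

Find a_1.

-11

-3  -3  -3  -3
The first differences are constant at -3.
Work back: -14 + 3 = -11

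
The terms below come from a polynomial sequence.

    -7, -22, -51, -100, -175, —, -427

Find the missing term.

Using the first 5 terms:
D1: -15  -29  -49  -75
D2: -14  -20  -26
D3: -6  -6
Constant third difference = -6.
Extend forward: -26 − 6 = -32;  -75 − 32 = -107;  -175 − 107 = -282

-282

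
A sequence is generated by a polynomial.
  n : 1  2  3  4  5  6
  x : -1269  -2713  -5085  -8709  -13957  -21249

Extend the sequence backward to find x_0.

D1: -1444  -2372  -3624  -5248  -7292
D2: -928  -1252  -1624  -2044
D3: -324  -372  -420
D4: -48  -48
The fourth differences are constant at -48.
Work back: -324 + 48 = -276;  -928 + 276 = -652;  -1444 + 652 = -792;  -1269 + 792 = -477

-477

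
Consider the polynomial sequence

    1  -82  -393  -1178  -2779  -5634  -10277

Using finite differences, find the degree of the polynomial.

4

First differences: -83, -311, -785, -1601, -2855, -4643
Second differences: -228, -474, -816, -1254, -1788
Third differences: -246, -342, -438, -534
Fourth differences: -96, -96, -96
The fourth differences are constant, so the polynomial has degree 4.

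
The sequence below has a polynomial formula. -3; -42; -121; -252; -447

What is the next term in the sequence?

-718

-39  -79  -131  -195
-40  -52  -64
-12  -12
Constant third difference = -12, so extend:
-64 − 12 = -76;  -195 − 76 = -271;  -447 − 271 = -718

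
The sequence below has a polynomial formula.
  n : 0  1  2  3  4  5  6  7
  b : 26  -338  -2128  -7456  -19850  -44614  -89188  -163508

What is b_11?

D1: -364 , -1790 , -5328 , -12394 , -24764 , -44574 , -74320
D2: -1426 , -3538 , -7066 , -12370 , -19810 , -29746
D3: -2112 , -3528 , -5304 , -7440 , -9936
D4: -1416 , -1776 , -2136 , -2496
D5: -360 , -360 , -360
The fifth differences are constant (-360).
-2496 − 360 = -2856;  -9936 − 2856 = -12792;  -29746 − 12792 = -42538;  -74320 − 42538 = -116858;  -163508 − 116858 = -280366
-2856 − 360 = -3216;  -12792 − 3216 = -16008;  -42538 − 16008 = -58546;  -116858 − 58546 = -175404;  -280366 − 175404 = -455770
-3216 − 360 = -3576;  -16008 − 3576 = -19584;  -58546 − 19584 = -78130;  -175404 − 78130 = -253534;  -455770 − 253534 = -709304
-3576 − 360 = -3936;  -19584 − 3936 = -23520;  -78130 − 23520 = -101650;  -253534 − 101650 = -355184;  -709304 − 355184 = -1064488

-1064488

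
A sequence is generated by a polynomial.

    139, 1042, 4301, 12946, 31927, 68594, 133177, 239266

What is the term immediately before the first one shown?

903, 3259, 8645, 18981, 36667, 64583, 106089
2356, 5386, 10336, 17686, 27916, 41506
3030, 4950, 7350, 10230, 13590
1920, 2400, 2880, 3360
480, 480, 480
The fifth differences are constant at 480.
Work back: 1920 − 480 = 1440;  3030 − 1440 = 1590;  2356 − 1590 = 766;  903 − 766 = 137;  139 − 137 = 2

2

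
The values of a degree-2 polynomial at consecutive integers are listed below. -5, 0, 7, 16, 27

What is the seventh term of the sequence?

55

D1: 5, 7, 9, 11
D2: 2, 2, 2
Second differences constant at 2.
11 + 2 = 13;  27 + 13 = 40
13 + 2 = 15;  40 + 15 = 55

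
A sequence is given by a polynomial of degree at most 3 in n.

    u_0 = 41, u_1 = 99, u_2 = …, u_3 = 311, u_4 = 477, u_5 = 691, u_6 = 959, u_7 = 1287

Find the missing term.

Using the last 5 terms:
First differences: 166  214  268  328
Second differences: 48  54  60
Third differences: 6  6
Constant third difference = 6.
Extend backward: 48 − 6 = 42;  166 − 42 = 124;  311 − 124 = 187

187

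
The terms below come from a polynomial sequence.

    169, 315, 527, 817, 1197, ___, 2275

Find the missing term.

Using the first 5 terms:
146  212  290  380
66  78  90
12  12
Constant third difference = 12.
Extend forward: 90 + 12 = 102;  380 + 102 = 482;  1197 + 482 = 1679

1679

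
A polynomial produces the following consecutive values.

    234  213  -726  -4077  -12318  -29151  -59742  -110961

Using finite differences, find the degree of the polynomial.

5

D1: -21, -939, -3351, -8241, -16833, -30591, -51219
D2: -918, -2412, -4890, -8592, -13758, -20628
D3: -1494, -2478, -3702, -5166, -6870
D4: -984, -1224, -1464, -1704
D5: -240, -240, -240
The fifth differences are constant, so the polynomial has degree 5.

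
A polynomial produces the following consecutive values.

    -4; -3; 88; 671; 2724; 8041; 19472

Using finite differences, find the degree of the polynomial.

5

First differences: 1, 91, 583, 2053, 5317, 11431
Second differences: 90, 492, 1470, 3264, 6114
Third differences: 402, 978, 1794, 2850
Fourth differences: 576, 816, 1056
Fifth differences: 240, 240
The fifth differences are constant, so the polynomial has degree 5.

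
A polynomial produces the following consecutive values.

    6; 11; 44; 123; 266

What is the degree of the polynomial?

Δ: 5, 33, 79, 143
Δ²: 28, 46, 64
Δ³: 18, 18
The third differences are constant, so the polynomial has degree 3.

3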